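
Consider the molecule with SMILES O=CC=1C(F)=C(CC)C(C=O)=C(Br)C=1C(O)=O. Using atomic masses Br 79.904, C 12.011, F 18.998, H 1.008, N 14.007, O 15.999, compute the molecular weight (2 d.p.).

First, the molecular formula is C11H8BrFO4 (counting implicit H from valence).
  Br: 1 × 79.904 = 79.904
  C: 11 × 12.011 = 132.121
  F: 1 × 18.998 = 18.998
  H: 8 × 1.008 = 8.064
  O: 4 × 15.999 = 63.996
Sum: 1×79.904 + 11×12.011 + 1×18.998 + 8×1.008 + 4×15.999 = 303.083 → 303.08 g/mol.

303.08 g/mol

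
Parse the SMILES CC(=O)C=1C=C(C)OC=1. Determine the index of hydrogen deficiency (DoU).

4

Degree of unsaturation = (number of rings) + (number of π bonds).
Ring closures in the SMILES: 1.
π bonds: 3 double bonds (each 1 DoU) → 3 DoU from unsaturation.
Total DoU = 1 + 3 = 4.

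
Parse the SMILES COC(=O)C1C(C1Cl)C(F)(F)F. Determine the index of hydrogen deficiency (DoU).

Molecular formula: C6H6ClF3O2.
DoU = (2C + 2 + N − H − X) / 2, where X is the halogen count and O/S are ignored.
    = (2·6 + 2 + 0 − 6 − 4) / 2 = 4 / 2 = 2.

2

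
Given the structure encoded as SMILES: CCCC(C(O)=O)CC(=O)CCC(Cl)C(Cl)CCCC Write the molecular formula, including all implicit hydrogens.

C15H26Cl2O3

Walk through each heavy atom and fill implicit hydrogens from standard valence (C 4, N 3, O 2, S 2, halogen 1):
  atom 1: C, bond orders sum to 1 (valence 4) → 3 H
  atom 2: C, bond orders sum to 2 (valence 4) → 2 H
  atom 3: C, bond orders sum to 2 (valence 4) → 2 H
  atom 4: C, bond orders sum to 3 (valence 4) → 1 H
  atom 5: C, bond orders sum to 4 (valence 4) → 0 H
  atom 6: O, bond orders sum to 1 (valence 2) → 1 H
  atom 7: O, bond orders sum to 2 (valence 2) → 0 H
  atom 8: C, bond orders sum to 2 (valence 4) → 2 H
  atom 9: C, bond orders sum to 4 (valence 4) → 0 H
  atom 10: O, bond orders sum to 2 (valence 2) → 0 H
  atom 11: C, bond orders sum to 2 (valence 4) → 2 H
  atom 12: C, bond orders sum to 2 (valence 4) → 2 H
  atom 13: C, bond orders sum to 3 (valence 4) → 1 H
  atom 14: Cl (halogen, monovalent) → 0 H
  atom 15: C, bond orders sum to 3 (valence 4) → 1 H
  atom 16: Cl (halogen, monovalent) → 0 H
  atom 17: C, bond orders sum to 2 (valence 4) → 2 H
  atom 18: C, bond orders sum to 2 (valence 4) → 2 H
  atom 19: C, bond orders sum to 2 (valence 4) → 2 H
  atom 20: C, bond orders sum to 1 (valence 4) → 3 H
Totals → C:15, H:26, Cl:2, O:3.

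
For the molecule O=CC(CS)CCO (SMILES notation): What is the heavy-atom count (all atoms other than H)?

Every atom symbol written in the SMILES (organic subset) is one heavy atom; implicit H are not written.
Heavy atoms by element → C:5, O:2, S:1.
Total: 8.

8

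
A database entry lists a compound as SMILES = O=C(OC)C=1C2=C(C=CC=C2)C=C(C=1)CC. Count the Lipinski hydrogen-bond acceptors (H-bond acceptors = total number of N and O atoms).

N atoms: 0; O atoms: 2.
Lipinski HBA = 0 + 2 = 2.

2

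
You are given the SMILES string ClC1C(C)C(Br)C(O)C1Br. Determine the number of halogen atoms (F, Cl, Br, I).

Halogen atoms appear at heavy-atom positions 1, 6, 10 (2×Br, 1×Cl).
Other groups present: 1 hydroxyl.
Halogen count: 3.

3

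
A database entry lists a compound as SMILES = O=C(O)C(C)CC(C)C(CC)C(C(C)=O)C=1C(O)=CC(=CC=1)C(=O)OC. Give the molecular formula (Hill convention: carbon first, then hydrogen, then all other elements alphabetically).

C20H28O6

Walk through each heavy atom and fill implicit hydrogens from standard valence (C 4, N 3, O 2, S 2, halogen 1):
  atom 1: O, bond orders sum to 2 (valence 2) → 0 H
  atom 2: C, bond orders sum to 4 (valence 4) → 0 H
  atom 3: O, bond orders sum to 1 (valence 2) → 1 H
  atom 4: C, bond orders sum to 3 (valence 4) → 1 H
  atom 5: C, bond orders sum to 1 (valence 4) → 3 H
  atom 6: C, bond orders sum to 2 (valence 4) → 2 H
  atom 7: C, bond orders sum to 3 (valence 4) → 1 H
  atom 8: C, bond orders sum to 1 (valence 4) → 3 H
  atom 9: C, bond orders sum to 3 (valence 4) → 1 H
  atom 10: C, bond orders sum to 2 (valence 4) → 2 H
  atom 11: C, bond orders sum to 1 (valence 4) → 3 H
  atom 12: C, bond orders sum to 3 (valence 4) → 1 H
  atom 13: C, bond orders sum to 4 (valence 4) → 0 H
  atom 14: C, bond orders sum to 1 (valence 4) → 3 H
  atom 15: O, bond orders sum to 2 (valence 2) → 0 H
  atom 16: C, bond orders sum to 4 (valence 4) → 0 H
  atom 17: C, bond orders sum to 4 (valence 4) → 0 H
  atom 18: O, bond orders sum to 1 (valence 2) → 1 H
  atom 19: C, bond orders sum to 3 (valence 4) → 1 H
  atom 20: C, bond orders sum to 4 (valence 4) → 0 H
  atom 21: C, bond orders sum to 3 (valence 4) → 1 H
  atom 22: C, bond orders sum to 3 (valence 4) → 1 H
  atom 23: C, bond orders sum to 4 (valence 4) → 0 H
  atom 24: O, bond orders sum to 2 (valence 2) → 0 H
  atom 25: O, bond orders sum to 2 (valence 2) → 0 H
  atom 26: C, bond orders sum to 1 (valence 4) → 3 H
Totals → C:20, H:28, O:6.
In Hill order: C20H28O6.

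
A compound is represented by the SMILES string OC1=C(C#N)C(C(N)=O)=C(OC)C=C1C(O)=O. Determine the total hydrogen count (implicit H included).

8

Walk through each heavy atom and fill implicit hydrogens from standard valence (C 4, N 3, O 2, S 2, halogen 1):
  atom 1: O, bond orders sum to 1 (valence 2) → 1 H
  atom 2: C, bond orders sum to 4 (valence 4) → 0 H
  atom 3: C, bond orders sum to 4 (valence 4) → 0 H
  atom 4: C, bond orders sum to 4 (valence 4) → 0 H
  atom 5: N, bond orders sum to 3 (valence 3) → 0 H
  atom 6: C, bond orders sum to 4 (valence 4) → 0 H
  atom 7: C, bond orders sum to 4 (valence 4) → 0 H
  atom 8: N, bond orders sum to 1 (valence 3) → 2 H
  atom 9: O, bond orders sum to 2 (valence 2) → 0 H
  atom 10: C, bond orders sum to 4 (valence 4) → 0 H
  atom 11: O, bond orders sum to 2 (valence 2) → 0 H
  atom 12: C, bond orders sum to 1 (valence 4) → 3 H
  atom 13: C, bond orders sum to 3 (valence 4) → 1 H
  atom 14: C, bond orders sum to 4 (valence 4) → 0 H
  atom 15: C, bond orders sum to 4 (valence 4) → 0 H
  atom 16: O, bond orders sum to 1 (valence 2) → 1 H
  atom 17: O, bond orders sum to 2 (valence 2) → 0 H
Total hydrogens: 8.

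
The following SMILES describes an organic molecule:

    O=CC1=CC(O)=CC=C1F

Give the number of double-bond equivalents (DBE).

5

Degree of unsaturation = (number of rings) + (number of π bonds).
Ring closures in the SMILES: 1.
π bonds: 4 double bonds (each 1 DoU) → 4 DoU from unsaturation.
Total DoU = 1 + 4 = 5.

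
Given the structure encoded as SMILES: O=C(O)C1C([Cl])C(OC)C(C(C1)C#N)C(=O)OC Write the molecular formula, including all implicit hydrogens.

Walk through each heavy atom and fill implicit hydrogens from standard valence (C 4, N 3, O 2, S 2, halogen 1):
  atom 1: O, bond orders sum to 2 (valence 2) → 0 H
  atom 2: C, bond orders sum to 4 (valence 4) → 0 H
  atom 3: O, bond orders sum to 1 (valence 2) → 1 H
  atom 4: C, bond orders sum to 3 (valence 4) → 1 H
  atom 5: C, bond orders sum to 3 (valence 4) → 1 H
  atom 6: Cl with explicit H count 0
  atom 7: C, bond orders sum to 3 (valence 4) → 1 H
  atom 8: O, bond orders sum to 2 (valence 2) → 0 H
  atom 9: C, bond orders sum to 1 (valence 4) → 3 H
  atom 10: C, bond orders sum to 3 (valence 4) → 1 H
  atom 11: C, bond orders sum to 3 (valence 4) → 1 H
  atom 12: C, bond orders sum to 2 (valence 4) → 2 H
  atom 13: C, bond orders sum to 4 (valence 4) → 0 H
  atom 14: N, bond orders sum to 3 (valence 3) → 0 H
  atom 15: C, bond orders sum to 4 (valence 4) → 0 H
  atom 16: O, bond orders sum to 2 (valence 2) → 0 H
  atom 17: O, bond orders sum to 2 (valence 2) → 0 H
  atom 18: C, bond orders sum to 1 (valence 4) → 3 H
Totals → C:11, H:14, Cl:1, N:1, O:5.
In Hill order: C11H14ClNO5.

C11H14ClNO5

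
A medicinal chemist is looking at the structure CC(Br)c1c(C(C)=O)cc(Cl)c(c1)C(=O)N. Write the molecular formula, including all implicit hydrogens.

C11H11BrClNO2

Walk through each heavy atom and fill implicit hydrogens from standard valence (C 4, N 3, O 2, S 2, halogen 1); for lowercase aromatic atoms, an aromatic c carries 1 H when it has two neighbours and 0 H with three, and aromatic n carries 0 H:
  atom 1: C, bond orders sum to 1 (valence 4) → 3 H
  atom 2: C, bond orders sum to 3 (valence 4) → 1 H
  atom 3: Br (halogen, monovalent) → 0 H
  atom 4: aromatic c, 3 neighbours → 0 H
  atom 5: aromatic c, 3 neighbours → 0 H
  atom 6: C, bond orders sum to 4 (valence 4) → 0 H
  atom 7: C, bond orders sum to 1 (valence 4) → 3 H
  atom 8: O, bond orders sum to 2 (valence 2) → 0 H
  atom 9: aromatic c, 2 neighbours → 1 H
  atom 10: aromatic c, 3 neighbours → 0 H
  atom 11: Cl (halogen, monovalent) → 0 H
  atom 12: aromatic c, 3 neighbours → 0 H
  atom 13: aromatic c, 2 neighbours → 1 H
  atom 14: C, bond orders sum to 4 (valence 4) → 0 H
  atom 15: O, bond orders sum to 2 (valence 2) → 0 H
  atom 16: N, bond orders sum to 1 (valence 3) → 2 H
Totals → C:11, H:11, Br:1, Cl:1, N:1, O:2.
In Hill order: C11H11BrClNO2.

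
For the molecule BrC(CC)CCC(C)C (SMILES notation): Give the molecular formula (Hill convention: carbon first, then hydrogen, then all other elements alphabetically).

C8H17Br

Walk through each heavy atom and fill implicit hydrogens from standard valence (C 4, N 3, O 2, S 2, halogen 1):
  atom 1: Br (halogen, monovalent) → 0 H
  atom 2: C, bond orders sum to 3 (valence 4) → 1 H
  atom 3: C, bond orders sum to 2 (valence 4) → 2 H
  atom 4: C, bond orders sum to 1 (valence 4) → 3 H
  atom 5: C, bond orders sum to 2 (valence 4) → 2 H
  atom 6: C, bond orders sum to 2 (valence 4) → 2 H
  atom 7: C, bond orders sum to 3 (valence 4) → 1 H
  atom 8: C, bond orders sum to 1 (valence 4) → 3 H
  atom 9: C, bond orders sum to 1 (valence 4) → 3 H
Totals → C:8, H:17, Br:1.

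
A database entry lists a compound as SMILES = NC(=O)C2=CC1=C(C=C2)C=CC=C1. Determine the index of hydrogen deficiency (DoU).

8

Molecular formula: C11H9NO.
DoU = (2C + 2 + N − H − X) / 2, where X is the halogen count and O/S are ignored.
    = (2·11 + 2 + 1 − 9 − 0) / 2 = 16 / 2 = 8.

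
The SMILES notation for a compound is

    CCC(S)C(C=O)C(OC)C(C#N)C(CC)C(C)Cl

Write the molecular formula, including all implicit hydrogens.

Walk through each heavy atom and fill implicit hydrogens from standard valence (C 4, N 3, O 2, S 2, halogen 1):
  atom 1: C, bond orders sum to 1 (valence 4) → 3 H
  atom 2: C, bond orders sum to 2 (valence 4) → 2 H
  atom 3: C, bond orders sum to 3 (valence 4) → 1 H
  atom 4: S, bond orders sum to 1 (valence 2) → 1 H
  atom 5: C, bond orders sum to 3 (valence 4) → 1 H
  atom 6: C, bond orders sum to 3 (valence 4) → 1 H
  atom 7: O, bond orders sum to 2 (valence 2) → 0 H
  atom 8: C, bond orders sum to 3 (valence 4) → 1 H
  atom 9: O, bond orders sum to 2 (valence 2) → 0 H
  atom 10: C, bond orders sum to 1 (valence 4) → 3 H
  atom 11: C, bond orders sum to 3 (valence 4) → 1 H
  atom 12: C, bond orders sum to 4 (valence 4) → 0 H
  atom 13: N, bond orders sum to 3 (valence 3) → 0 H
  atom 14: C, bond orders sum to 3 (valence 4) → 1 H
  atom 15: C, bond orders sum to 2 (valence 4) → 2 H
  atom 16: C, bond orders sum to 1 (valence 4) → 3 H
  atom 17: C, bond orders sum to 3 (valence 4) → 1 H
  atom 18: C, bond orders sum to 1 (valence 4) → 3 H
  atom 19: Cl (halogen, monovalent) → 0 H
Totals → C:14, H:24, Cl:1, N:1, O:2, S:1.

C14H24ClNO2S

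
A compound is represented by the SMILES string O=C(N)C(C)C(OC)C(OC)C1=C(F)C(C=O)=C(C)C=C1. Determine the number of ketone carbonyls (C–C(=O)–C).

Scan the SMILES for the ketone motif — none present.
Groups that are present: 1 aldehyde, 1 amide, 2 ether.

0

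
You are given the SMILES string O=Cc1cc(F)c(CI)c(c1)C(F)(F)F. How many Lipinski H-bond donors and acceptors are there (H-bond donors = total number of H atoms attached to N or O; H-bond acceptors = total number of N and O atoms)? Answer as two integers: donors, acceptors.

0, 1

Donors: find every N or O and count the H atoms it carries.
  atom 1 (O): bond orders sum to 2 → 0 H
Lipinski HBD = 0.
Acceptors: N atoms = 0, O atoms = 1 → HBA = 1.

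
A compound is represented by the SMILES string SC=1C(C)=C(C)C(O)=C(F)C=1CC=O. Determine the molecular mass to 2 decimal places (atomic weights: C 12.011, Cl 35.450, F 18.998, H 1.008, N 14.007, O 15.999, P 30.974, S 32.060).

214.25 g/mol

First, the molecular formula is C10H11FO2S (counting implicit H from valence).
  C: 10 × 12.011 = 120.110
  F: 1 × 18.998 = 18.998
  H: 11 × 1.008 = 11.088
  O: 2 × 15.999 = 31.998
  S: 1 × 32.060 = 32.060
Sum: 10×12.011 + 1×18.998 + 11×1.008 + 2×15.999 + 1×32.060 = 214.254 → 214.25 g/mol.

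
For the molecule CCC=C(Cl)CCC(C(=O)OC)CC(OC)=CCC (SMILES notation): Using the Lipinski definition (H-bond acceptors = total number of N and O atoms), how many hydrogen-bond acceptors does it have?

N atoms: 0; O atoms: 3.
Lipinski HBA = 0 + 3 = 3.

3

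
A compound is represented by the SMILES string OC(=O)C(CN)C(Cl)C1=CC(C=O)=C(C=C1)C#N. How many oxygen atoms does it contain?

3

Scan the SMILES for O atoms (remember two-letter symbols like Cl and Br are single atoms).
Oxygen count: 3.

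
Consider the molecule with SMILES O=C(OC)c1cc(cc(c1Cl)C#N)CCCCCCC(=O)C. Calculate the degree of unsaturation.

8

Molecular formula: C17H20ClNO3.
DoU = (2C + 2 + N − H − X) / 2, where X is the halogen count and O/S are ignored.
    = (2·17 + 2 + 1 − 20 − 1) / 2 = 16 / 2 = 8.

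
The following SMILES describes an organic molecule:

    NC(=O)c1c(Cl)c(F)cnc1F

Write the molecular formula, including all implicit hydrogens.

C6H3ClF2N2O

Walk through each heavy atom and fill implicit hydrogens from standard valence (C 4, N 3, O 2, S 2, halogen 1); for lowercase aromatic atoms, an aromatic c carries 1 H when it has two neighbours and 0 H with three, and aromatic n carries 0 H:
  atom 1: N, bond orders sum to 1 (valence 3) → 2 H
  atom 2: C, bond orders sum to 4 (valence 4) → 0 H
  atom 3: O, bond orders sum to 2 (valence 2) → 0 H
  atom 4: aromatic c, 3 neighbours → 0 H
  atom 5: aromatic c, 3 neighbours → 0 H
  atom 6: Cl (halogen, monovalent) → 0 H
  atom 7: aromatic c, 3 neighbours → 0 H
  atom 8: F (halogen, monovalent) → 0 H
  atom 9: aromatic c, 2 neighbours → 1 H
  atom 10: aromatic n, 2 neighbours → 0 H
  atom 11: aromatic c, 3 neighbours → 0 H
  atom 12: F (halogen, monovalent) → 0 H
Totals → C:6, H:3, Cl:1, F:2, N:2, O:1.
In Hill order: C6H3ClF2N2O.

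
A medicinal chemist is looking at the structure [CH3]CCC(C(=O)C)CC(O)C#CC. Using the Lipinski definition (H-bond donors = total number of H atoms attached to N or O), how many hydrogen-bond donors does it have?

1

Donors: find every N or O and count the H atoms it carries.
  atom 6 (O): bond orders sum to 2 → 0 H
  atom 10 (O): bond orders sum to 1 → 1 H
Lipinski HBD = 1.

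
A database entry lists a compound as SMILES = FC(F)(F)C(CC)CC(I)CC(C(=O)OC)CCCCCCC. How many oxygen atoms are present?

Scan the SMILES for O atoms (remember two-letter symbols like Cl and Br are single atoms).
Oxygen count: 2.

2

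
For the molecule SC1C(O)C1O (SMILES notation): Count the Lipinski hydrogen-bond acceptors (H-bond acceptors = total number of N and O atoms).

2

N atoms: 0; O atoms: 2.
Lipinski HBA = 0 + 2 = 2.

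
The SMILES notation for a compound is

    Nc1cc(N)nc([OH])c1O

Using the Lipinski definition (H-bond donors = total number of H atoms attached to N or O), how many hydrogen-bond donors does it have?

6

Donors: find every N or O and count the H atoms it carries.
  atom 1 (N): bond orders sum to 1 → 2 H
  atom 5 (N): bond orders sum to 1 → 2 H
  atom 6 (N): bond orders sum to 3 → 0 H
  atom 8 (O): bond orders sum to 1 → 1 H
  atom 10 (O): bond orders sum to 1 → 1 H
Lipinski HBD = 6.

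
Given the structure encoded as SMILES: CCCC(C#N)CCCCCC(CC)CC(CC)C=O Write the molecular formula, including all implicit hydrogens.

Walk through each heavy atom and fill implicit hydrogens from standard valence (C 4, N 3, O 2, S 2, halogen 1):
  atom 1: C, bond orders sum to 1 (valence 4) → 3 H
  atom 2: C, bond orders sum to 2 (valence 4) → 2 H
  atom 3: C, bond orders sum to 2 (valence 4) → 2 H
  atom 4: C, bond orders sum to 3 (valence 4) → 1 H
  atom 5: C, bond orders sum to 4 (valence 4) → 0 H
  atom 6: N, bond orders sum to 3 (valence 3) → 0 H
  atom 7: C, bond orders sum to 2 (valence 4) → 2 H
  atom 8: C, bond orders sum to 2 (valence 4) → 2 H
  atom 9: C, bond orders sum to 2 (valence 4) → 2 H
  atom 10: C, bond orders sum to 2 (valence 4) → 2 H
  atom 11: C, bond orders sum to 2 (valence 4) → 2 H
  atom 12: C, bond orders sum to 3 (valence 4) → 1 H
  atom 13: C, bond orders sum to 2 (valence 4) → 2 H
  atom 14: C, bond orders sum to 1 (valence 4) → 3 H
  atom 15: C, bond orders sum to 2 (valence 4) → 2 H
  atom 16: C, bond orders sum to 3 (valence 4) → 1 H
  atom 17: C, bond orders sum to 2 (valence 4) → 2 H
  atom 18: C, bond orders sum to 1 (valence 4) → 3 H
  atom 19: C, bond orders sum to 3 (valence 4) → 1 H
  atom 20: O, bond orders sum to 2 (valence 2) → 0 H
Totals → C:18, H:33, N:1, O:1.

C18H33NO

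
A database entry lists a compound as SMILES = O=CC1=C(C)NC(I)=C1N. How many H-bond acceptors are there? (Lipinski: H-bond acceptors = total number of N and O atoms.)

3

N atoms: 2; O atoms: 1.
Lipinski HBA = 2 + 1 = 3.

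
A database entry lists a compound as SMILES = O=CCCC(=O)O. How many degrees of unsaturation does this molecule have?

2

Degree of unsaturation = (number of rings) + (number of π bonds).
Ring closures in the SMILES: 0.
π bonds: 2 double bonds (each 1 DoU) → 2 DoU from unsaturation.
Total DoU = 0 + 2 = 2.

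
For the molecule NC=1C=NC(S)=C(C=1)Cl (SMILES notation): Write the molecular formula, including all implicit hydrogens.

Walk through each heavy atom and fill implicit hydrogens from standard valence (C 4, N 3, O 2, S 2, halogen 1):
  atom 1: N, bond orders sum to 1 (valence 3) → 2 H
  atom 2: C, bond orders sum to 4 (valence 4) → 0 H
  atom 3: C, bond orders sum to 3 (valence 4) → 1 H
  atom 4: N, bond orders sum to 3 (valence 3) → 0 H
  atom 5: C, bond orders sum to 4 (valence 4) → 0 H
  atom 6: S, bond orders sum to 1 (valence 2) → 1 H
  atom 7: C, bond orders sum to 4 (valence 4) → 0 H
  atom 8: C, bond orders sum to 3 (valence 4) → 1 H
  atom 9: Cl (halogen, monovalent) → 0 H
Totals → C:5, H:5, Cl:1, N:2, S:1.

C5H5ClN2S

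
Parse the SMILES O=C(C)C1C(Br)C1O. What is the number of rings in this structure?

1

In SMILES, each pair of matching ring-closure digits denotes one ring-closing bond; the number of such bonds equals the number of independent rings.
Ring-closure bonds here: 1.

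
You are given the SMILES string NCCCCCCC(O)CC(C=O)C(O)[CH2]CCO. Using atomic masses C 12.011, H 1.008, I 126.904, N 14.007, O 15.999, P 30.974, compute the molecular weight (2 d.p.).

First, the molecular formula is C14H29NO4 (counting implicit H from valence).
  C: 14 × 12.011 = 168.154
  H: 29 × 1.008 = 29.232
  N: 1 × 14.007 = 14.007
  O: 4 × 15.999 = 63.996
Sum: 14×12.011 + 29×1.008 + 1×14.007 + 4×15.999 = 275.389 → 275.39 g/mol.

275.39 g/mol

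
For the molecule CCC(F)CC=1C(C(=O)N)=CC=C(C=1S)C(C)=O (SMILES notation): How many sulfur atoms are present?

1

Scan the SMILES for S atoms (remember two-letter symbols like Cl and Br are single atoms).
Sulfur count: 1.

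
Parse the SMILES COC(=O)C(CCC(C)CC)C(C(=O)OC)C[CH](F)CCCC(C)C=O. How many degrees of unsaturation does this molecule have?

3

Degree of unsaturation = (number of rings) + (number of π bonds).
Ring closures in the SMILES: 0.
π bonds: 3 double bonds (each 1 DoU) → 3 DoU from unsaturation.
Total DoU = 0 + 3 = 3.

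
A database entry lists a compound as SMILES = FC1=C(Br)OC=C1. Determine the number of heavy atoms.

7

Every atom symbol written in the SMILES (organic subset) is one heavy atom; implicit H are not written.
Heavy atoms by element → Br:1, C:4, F:1, O:1.
Total: 7.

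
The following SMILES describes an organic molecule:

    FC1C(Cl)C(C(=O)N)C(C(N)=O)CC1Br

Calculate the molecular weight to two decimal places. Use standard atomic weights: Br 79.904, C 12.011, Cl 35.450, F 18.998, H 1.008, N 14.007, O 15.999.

301.54 g/mol

First, the molecular formula is C8H11BrClFN2O2 (counting implicit H from valence).
  Br: 1 × 79.904 = 79.904
  C: 8 × 12.011 = 96.088
  Cl: 1 × 35.450 = 35.450
  F: 1 × 18.998 = 18.998
  H: 11 × 1.008 = 11.088
  N: 2 × 14.007 = 28.014
  O: 2 × 15.999 = 31.998
Sum: 1×79.904 + 8×12.011 + 1×35.450 + 1×18.998 + 11×1.008 + 2×14.007 + 2×15.999 = 301.540 → 301.54 g/mol.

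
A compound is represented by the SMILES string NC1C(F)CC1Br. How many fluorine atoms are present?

Scan the SMILES for F atoms (remember two-letter symbols like Cl and Br are single atoms).
Fluorine count: 1.

1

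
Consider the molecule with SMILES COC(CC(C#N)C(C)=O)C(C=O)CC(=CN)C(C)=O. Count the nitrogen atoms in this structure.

Scan the SMILES for N atoms (remember two-letter symbols like Cl and Br are single atoms).
Nitrogen count: 2.

2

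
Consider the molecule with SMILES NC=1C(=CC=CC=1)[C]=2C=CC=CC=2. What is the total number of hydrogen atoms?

11

Walk through each heavy atom and fill implicit hydrogens from standard valence (C 4, N 3, O 2, S 2, halogen 1):
  atom 1: N, bond orders sum to 1 (valence 3) → 2 H
  atom 2: C, bond orders sum to 4 (valence 4) → 0 H
  atom 3: C, bond orders sum to 4 (valence 4) → 0 H
  atom 4: C, bond orders sum to 3 (valence 4) → 1 H
  atom 5: C, bond orders sum to 3 (valence 4) → 1 H
  atom 6: C, bond orders sum to 3 (valence 4) → 1 H
  atom 7: C, bond orders sum to 3 (valence 4) → 1 H
  atom 8: C with explicit H count 0
  atom 9: C, bond orders sum to 3 (valence 4) → 1 H
  atom 10: C, bond orders sum to 3 (valence 4) → 1 H
  atom 11: C, bond orders sum to 3 (valence 4) → 1 H
  atom 12: C, bond orders sum to 3 (valence 4) → 1 H
  atom 13: C, bond orders sum to 3 (valence 4) → 1 H
Total hydrogens: 11.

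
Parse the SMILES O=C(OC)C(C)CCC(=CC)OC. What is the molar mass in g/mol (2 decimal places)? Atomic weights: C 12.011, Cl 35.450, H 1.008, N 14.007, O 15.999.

First, the molecular formula is C10H18O3 (counting implicit H from valence).
  C: 10 × 12.011 = 120.110
  H: 18 × 1.008 = 18.144
  O: 3 × 15.999 = 47.997
Sum: 10×12.011 + 18×1.008 + 3×15.999 = 186.251 → 186.25 g/mol.

186.25 g/mol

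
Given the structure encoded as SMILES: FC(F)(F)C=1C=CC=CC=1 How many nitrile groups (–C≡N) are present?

0

Scan the SMILES for the nitrile motif — none present.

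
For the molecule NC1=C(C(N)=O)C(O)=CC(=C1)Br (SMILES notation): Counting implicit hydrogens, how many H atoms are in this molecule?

Walk through each heavy atom and fill implicit hydrogens from standard valence (C 4, N 3, O 2, S 2, halogen 1):
  atom 1: N, bond orders sum to 1 (valence 3) → 2 H
  atom 2: C, bond orders sum to 4 (valence 4) → 0 H
  atom 3: C, bond orders sum to 4 (valence 4) → 0 H
  atom 4: C, bond orders sum to 4 (valence 4) → 0 H
  atom 5: N, bond orders sum to 1 (valence 3) → 2 H
  atom 6: O, bond orders sum to 2 (valence 2) → 0 H
  atom 7: C, bond orders sum to 4 (valence 4) → 0 H
  atom 8: O, bond orders sum to 1 (valence 2) → 1 H
  atom 9: C, bond orders sum to 3 (valence 4) → 1 H
  atom 10: C, bond orders sum to 4 (valence 4) → 0 H
  atom 11: C, bond orders sum to 3 (valence 4) → 1 H
  atom 12: Br (halogen, monovalent) → 0 H
Total hydrogens: 7.

7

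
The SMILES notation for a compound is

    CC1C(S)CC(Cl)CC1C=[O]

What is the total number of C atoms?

8

Count every carbon token in the SMILES (each C, including those in ring-closure positions and inside branches).
Carbon count: 8.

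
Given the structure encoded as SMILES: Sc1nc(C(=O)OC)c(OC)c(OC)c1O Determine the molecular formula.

Walk through each heavy atom and fill implicit hydrogens from standard valence (C 4, N 3, O 2, S 2, halogen 1); for lowercase aromatic atoms, an aromatic c carries 1 H when it has two neighbours and 0 H with three, and aromatic n carries 0 H:
  atom 1: S, bond orders sum to 1 (valence 2) → 1 H
  atom 2: aromatic c, 3 neighbours → 0 H
  atom 3: aromatic n, 2 neighbours → 0 H
  atom 4: aromatic c, 3 neighbours → 0 H
  atom 5: C, bond orders sum to 4 (valence 4) → 0 H
  atom 6: O, bond orders sum to 2 (valence 2) → 0 H
  atom 7: O, bond orders sum to 2 (valence 2) → 0 H
  atom 8: C, bond orders sum to 1 (valence 4) → 3 H
  atom 9: aromatic c, 3 neighbours → 0 H
  atom 10: O, bond orders sum to 2 (valence 2) → 0 H
  atom 11: C, bond orders sum to 1 (valence 4) → 3 H
  atom 12: aromatic c, 3 neighbours → 0 H
  atom 13: O, bond orders sum to 2 (valence 2) → 0 H
  atom 14: C, bond orders sum to 1 (valence 4) → 3 H
  atom 15: aromatic c, 3 neighbours → 0 H
  atom 16: O, bond orders sum to 1 (valence 2) → 1 H
Totals → C:9, H:11, N:1, O:5, S:1.

C9H11NO5S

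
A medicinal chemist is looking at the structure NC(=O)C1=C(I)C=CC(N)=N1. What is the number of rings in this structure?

1

In SMILES, each pair of matching ring-closure digits denotes one ring-closing bond; the number of such bonds equals the number of independent rings.
Ring-closure bonds here: 1.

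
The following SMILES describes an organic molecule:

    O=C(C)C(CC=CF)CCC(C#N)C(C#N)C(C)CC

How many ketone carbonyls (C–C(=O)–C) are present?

The ketone motif appears at heavy-atom position 2 in the SMILES.
Other groups present: 1 alkene, 2 nitrile.
Ketone count: 1.

1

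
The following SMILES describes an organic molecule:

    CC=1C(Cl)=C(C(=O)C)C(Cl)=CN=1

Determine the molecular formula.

C8H7Cl2NO

Walk through each heavy atom and fill implicit hydrogens from standard valence (C 4, N 3, O 2, S 2, halogen 1):
  atom 1: C, bond orders sum to 1 (valence 4) → 3 H
  atom 2: C, bond orders sum to 4 (valence 4) → 0 H
  atom 3: C, bond orders sum to 4 (valence 4) → 0 H
  atom 4: Cl (halogen, monovalent) → 0 H
  atom 5: C, bond orders sum to 4 (valence 4) → 0 H
  atom 6: C, bond orders sum to 4 (valence 4) → 0 H
  atom 7: O, bond orders sum to 2 (valence 2) → 0 H
  atom 8: C, bond orders sum to 1 (valence 4) → 3 H
  atom 9: C, bond orders sum to 4 (valence 4) → 0 H
  atom 10: Cl (halogen, monovalent) → 0 H
  atom 11: C, bond orders sum to 3 (valence 4) → 1 H
  atom 12: N, bond orders sum to 3 (valence 3) → 0 H
Totals → C:8, H:7, Cl:2, N:1, O:1.
In Hill order: C8H7Cl2NO.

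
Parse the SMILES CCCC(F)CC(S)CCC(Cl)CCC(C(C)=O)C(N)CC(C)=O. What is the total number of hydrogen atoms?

Walk through each heavy atom and fill implicit hydrogens from standard valence (C 4, N 3, O 2, S 2, halogen 1):
  atom 1: C, bond orders sum to 1 (valence 4) → 3 H
  atom 2: C, bond orders sum to 2 (valence 4) → 2 H
  atom 3: C, bond orders sum to 2 (valence 4) → 2 H
  atom 4: C, bond orders sum to 3 (valence 4) → 1 H
  atom 5: F (halogen, monovalent) → 0 H
  atom 6: C, bond orders sum to 2 (valence 4) → 2 H
  atom 7: C, bond orders sum to 3 (valence 4) → 1 H
  atom 8: S, bond orders sum to 1 (valence 2) → 1 H
  atom 9: C, bond orders sum to 2 (valence 4) → 2 H
  atom 10: C, bond orders sum to 2 (valence 4) → 2 H
  atom 11: C, bond orders sum to 3 (valence 4) → 1 H
  atom 12: Cl (halogen, monovalent) → 0 H
  atom 13: C, bond orders sum to 2 (valence 4) → 2 H
  atom 14: C, bond orders sum to 2 (valence 4) → 2 H
  atom 15: C, bond orders sum to 3 (valence 4) → 1 H
  atom 16: C, bond orders sum to 4 (valence 4) → 0 H
  atom 17: C, bond orders sum to 1 (valence 4) → 3 H
  atom 18: O, bond orders sum to 2 (valence 2) → 0 H
  atom 19: C, bond orders sum to 3 (valence 4) → 1 H
  atom 20: N, bond orders sum to 1 (valence 3) → 2 H
  atom 21: C, bond orders sum to 2 (valence 4) → 2 H
  atom 22: C, bond orders sum to 4 (valence 4) → 0 H
  atom 23: C, bond orders sum to 1 (valence 4) → 3 H
  atom 24: O, bond orders sum to 2 (valence 2) → 0 H
Total hydrogens: 33.

33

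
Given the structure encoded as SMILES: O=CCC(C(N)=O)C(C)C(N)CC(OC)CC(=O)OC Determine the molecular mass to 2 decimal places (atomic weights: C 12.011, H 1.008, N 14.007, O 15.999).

288.34 g/mol

First, the molecular formula is C13H24N2O5 (counting implicit H from valence).
  C: 13 × 12.011 = 156.143
  H: 24 × 1.008 = 24.192
  N: 2 × 14.007 = 28.014
  O: 5 × 15.999 = 79.995
Sum: 13×12.011 + 24×1.008 + 2×14.007 + 5×15.999 = 288.344 → 288.34 g/mol.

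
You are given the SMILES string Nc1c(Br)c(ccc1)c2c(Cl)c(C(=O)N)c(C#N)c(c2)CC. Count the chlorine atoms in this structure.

1

Scan the SMILES for Cl atoms (remember two-letter symbols like Cl and Br are single atoms).
Chlorine count: 1.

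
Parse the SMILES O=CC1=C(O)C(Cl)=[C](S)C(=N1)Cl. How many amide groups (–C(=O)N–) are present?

0

Scan the SMILES for the amide motif — none present.
Groups that are present: 1 aldehyde, 1 hydroxyl, 1 thiol.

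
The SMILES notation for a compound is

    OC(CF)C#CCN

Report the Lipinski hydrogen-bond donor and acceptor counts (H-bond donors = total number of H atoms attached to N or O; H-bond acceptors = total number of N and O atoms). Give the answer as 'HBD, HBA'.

3, 2

Donors: find every N or O and count the H atoms it carries.
  atom 1 (O): bond orders sum to 1 → 1 H
  atom 8 (N): bond orders sum to 1 → 2 H
Lipinski HBD = 3.
Acceptors: N atoms = 1, O atoms = 1 → HBA = 2.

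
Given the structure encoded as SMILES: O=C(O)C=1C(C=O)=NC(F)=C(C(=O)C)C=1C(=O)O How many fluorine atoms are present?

1

Scan the SMILES for F atoms (remember two-letter symbols like Cl and Br are single atoms).
Fluorine count: 1.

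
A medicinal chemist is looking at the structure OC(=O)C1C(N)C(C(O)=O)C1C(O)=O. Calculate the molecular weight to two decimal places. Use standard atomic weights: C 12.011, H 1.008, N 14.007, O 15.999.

First, the molecular formula is C7H9NO6 (counting implicit H from valence).
  C: 7 × 12.011 = 84.077
  H: 9 × 1.008 = 9.072
  N: 1 × 14.007 = 14.007
  O: 6 × 15.999 = 95.994
Sum: 7×12.011 + 9×1.008 + 1×14.007 + 6×15.999 = 203.150 → 203.15 g/mol.

203.15 g/mol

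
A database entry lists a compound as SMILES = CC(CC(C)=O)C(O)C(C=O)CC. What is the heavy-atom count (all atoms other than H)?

Every atom symbol written in the SMILES (organic subset) is one heavy atom; implicit H are not written.
Heavy atoms by element → C:10, O:3.
Total: 13.

13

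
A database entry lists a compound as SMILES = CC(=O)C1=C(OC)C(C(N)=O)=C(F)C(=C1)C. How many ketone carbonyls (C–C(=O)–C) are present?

1

The ketone motif appears at heavy-atom position 2 in the SMILES.
Other groups present: 1 amide, 1 ether.
Ketone count: 1.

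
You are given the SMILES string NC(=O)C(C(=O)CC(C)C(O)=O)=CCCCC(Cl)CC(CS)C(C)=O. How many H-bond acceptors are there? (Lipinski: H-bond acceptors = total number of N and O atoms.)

N atoms: 1; O atoms: 5.
Lipinski HBA = 1 + 5 = 6.

6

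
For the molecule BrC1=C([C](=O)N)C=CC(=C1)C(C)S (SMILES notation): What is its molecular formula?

Walk through each heavy atom and fill implicit hydrogens from standard valence (C 4, N 3, O 2, S 2, halogen 1):
  atom 1: Br (halogen, monovalent) → 0 H
  atom 2: C, bond orders sum to 4 (valence 4) → 0 H
  atom 3: C, bond orders sum to 4 (valence 4) → 0 H
  atom 4: C with explicit H count 0
  atom 5: O, bond orders sum to 2 (valence 2) → 0 H
  atom 6: N, bond orders sum to 1 (valence 3) → 2 H
  atom 7: C, bond orders sum to 3 (valence 4) → 1 H
  atom 8: C, bond orders sum to 3 (valence 4) → 1 H
  atom 9: C, bond orders sum to 4 (valence 4) → 0 H
  atom 10: C, bond orders sum to 3 (valence 4) → 1 H
  atom 11: C, bond orders sum to 3 (valence 4) → 1 H
  atom 12: C, bond orders sum to 1 (valence 4) → 3 H
  atom 13: S, bond orders sum to 1 (valence 2) → 1 H
Totals → C:9, H:10, Br:1, N:1, O:1, S:1.

C9H10BrNOS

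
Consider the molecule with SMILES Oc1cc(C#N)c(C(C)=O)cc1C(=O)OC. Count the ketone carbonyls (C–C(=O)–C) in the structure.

1

The ketone motif appears at heavy-atom position 8 in the SMILES.
Other groups present: 1 ester, 1 hydroxyl, 1 nitrile.
Ketone count: 1.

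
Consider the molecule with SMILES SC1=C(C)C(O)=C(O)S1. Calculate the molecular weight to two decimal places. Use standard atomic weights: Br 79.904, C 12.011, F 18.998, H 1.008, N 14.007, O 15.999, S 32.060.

162.22 g/mol

First, the molecular formula is C5H6O2S2 (counting implicit H from valence).
  C: 5 × 12.011 = 60.055
  H: 6 × 1.008 = 6.048
  O: 2 × 15.999 = 31.998
  S: 2 × 32.060 = 64.120
Sum: 5×12.011 + 6×1.008 + 2×15.999 + 2×32.060 = 162.221 → 162.22 g/mol.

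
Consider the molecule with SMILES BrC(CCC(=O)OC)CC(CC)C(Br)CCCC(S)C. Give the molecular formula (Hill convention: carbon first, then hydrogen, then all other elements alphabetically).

Walk through each heavy atom and fill implicit hydrogens from standard valence (C 4, N 3, O 2, S 2, halogen 1):
  atom 1: Br (halogen, monovalent) → 0 H
  atom 2: C, bond orders sum to 3 (valence 4) → 1 H
  atom 3: C, bond orders sum to 2 (valence 4) → 2 H
  atom 4: C, bond orders sum to 2 (valence 4) → 2 H
  atom 5: C, bond orders sum to 4 (valence 4) → 0 H
  atom 6: O, bond orders sum to 2 (valence 2) → 0 H
  atom 7: O, bond orders sum to 2 (valence 2) → 0 H
  atom 8: C, bond orders sum to 1 (valence 4) → 3 H
  atom 9: C, bond orders sum to 2 (valence 4) → 2 H
  atom 10: C, bond orders sum to 3 (valence 4) → 1 H
  atom 11: C, bond orders sum to 2 (valence 4) → 2 H
  atom 12: C, bond orders sum to 1 (valence 4) → 3 H
  atom 13: C, bond orders sum to 3 (valence 4) → 1 H
  atom 14: Br (halogen, monovalent) → 0 H
  atom 15: C, bond orders sum to 2 (valence 4) → 2 H
  atom 16: C, bond orders sum to 2 (valence 4) → 2 H
  atom 17: C, bond orders sum to 2 (valence 4) → 2 H
  atom 18: C, bond orders sum to 3 (valence 4) → 1 H
  atom 19: S, bond orders sum to 1 (valence 2) → 1 H
  atom 20: C, bond orders sum to 1 (valence 4) → 3 H
Totals → C:15, H:28, Br:2, O:2, S:1.

C15H28Br2O2S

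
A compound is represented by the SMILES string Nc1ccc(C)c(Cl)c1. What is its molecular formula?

C7H8ClN

Walk through each heavy atom and fill implicit hydrogens from standard valence (C 4, N 3, O 2, S 2, halogen 1); for lowercase aromatic atoms, an aromatic c carries 1 H when it has two neighbours and 0 H with three, and aromatic n carries 0 H:
  atom 1: N, bond orders sum to 1 (valence 3) → 2 H
  atom 2: aromatic c, 3 neighbours → 0 H
  atom 3: aromatic c, 2 neighbours → 1 H
  atom 4: aromatic c, 2 neighbours → 1 H
  atom 5: aromatic c, 3 neighbours → 0 H
  atom 6: C, bond orders sum to 1 (valence 4) → 3 H
  atom 7: aromatic c, 3 neighbours → 0 H
  atom 8: Cl (halogen, monovalent) → 0 H
  atom 9: aromatic c, 2 neighbours → 1 H
Totals → C:7, H:8, Cl:1, N:1.
In Hill order: C7H8ClN.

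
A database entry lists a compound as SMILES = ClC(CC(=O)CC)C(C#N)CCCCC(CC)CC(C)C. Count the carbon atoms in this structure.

18

Count every carbon token in the SMILES (each C, including those in ring-closure positions and inside branches).
Carbon count: 18.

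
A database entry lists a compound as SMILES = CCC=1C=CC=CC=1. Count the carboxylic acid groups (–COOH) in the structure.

Scan the SMILES for the carboxylic acid motif — none present.

0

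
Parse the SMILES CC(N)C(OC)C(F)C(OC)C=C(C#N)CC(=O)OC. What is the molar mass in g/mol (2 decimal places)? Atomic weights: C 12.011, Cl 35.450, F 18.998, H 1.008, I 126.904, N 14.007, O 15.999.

288.32 g/mol

First, the molecular formula is C13H21FN2O4 (counting implicit H from valence).
  C: 13 × 12.011 = 156.143
  F: 1 × 18.998 = 18.998
  H: 21 × 1.008 = 21.168
  N: 2 × 14.007 = 28.014
  O: 4 × 15.999 = 63.996
Sum: 13×12.011 + 1×18.998 + 21×1.008 + 2×14.007 + 4×15.999 = 288.319 → 288.32 g/mol.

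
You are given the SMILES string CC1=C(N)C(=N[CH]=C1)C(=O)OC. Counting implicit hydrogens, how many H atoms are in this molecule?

Walk through each heavy atom and fill implicit hydrogens from standard valence (C 4, N 3, O 2, S 2, halogen 1):
  atom 1: C, bond orders sum to 1 (valence 4) → 3 H
  atom 2: C, bond orders sum to 4 (valence 4) → 0 H
  atom 3: C, bond orders sum to 4 (valence 4) → 0 H
  atom 4: N, bond orders sum to 1 (valence 3) → 2 H
  atom 5: C, bond orders sum to 4 (valence 4) → 0 H
  atom 6: N, bond orders sum to 3 (valence 3) → 0 H
  atom 7: C with explicit H count 1
  atom 8: C, bond orders sum to 3 (valence 4) → 1 H
  atom 9: C, bond orders sum to 4 (valence 4) → 0 H
  atom 10: O, bond orders sum to 2 (valence 2) → 0 H
  atom 11: O, bond orders sum to 2 (valence 2) → 0 H
  atom 12: C, bond orders sum to 1 (valence 4) → 3 H
Total hydrogens: 10.

10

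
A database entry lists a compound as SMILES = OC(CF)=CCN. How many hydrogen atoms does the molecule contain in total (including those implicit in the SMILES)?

8

Walk through each heavy atom and fill implicit hydrogens from standard valence (C 4, N 3, O 2, S 2, halogen 1):
  atom 1: O, bond orders sum to 1 (valence 2) → 1 H
  atom 2: C, bond orders sum to 4 (valence 4) → 0 H
  atom 3: C, bond orders sum to 2 (valence 4) → 2 H
  atom 4: F (halogen, monovalent) → 0 H
  atom 5: C, bond orders sum to 3 (valence 4) → 1 H
  atom 6: C, bond orders sum to 2 (valence 4) → 2 H
  atom 7: N, bond orders sum to 1 (valence 3) → 2 H
Total hydrogens: 8.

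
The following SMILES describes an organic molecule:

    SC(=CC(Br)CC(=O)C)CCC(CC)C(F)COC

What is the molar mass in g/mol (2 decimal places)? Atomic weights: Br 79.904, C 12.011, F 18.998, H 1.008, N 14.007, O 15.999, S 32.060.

355.31 g/mol

First, the molecular formula is C14H24BrFO2S (counting implicit H from valence).
  Br: 1 × 79.904 = 79.904
  C: 14 × 12.011 = 168.154
  F: 1 × 18.998 = 18.998
  H: 24 × 1.008 = 24.192
  O: 2 × 15.999 = 31.998
  S: 1 × 32.060 = 32.060
Sum: 1×79.904 + 14×12.011 + 1×18.998 + 24×1.008 + 2×15.999 + 1×32.060 = 355.306 → 355.31 g/mol.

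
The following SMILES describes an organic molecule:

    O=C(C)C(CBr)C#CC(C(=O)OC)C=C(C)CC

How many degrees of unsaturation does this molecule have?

5

Degree of unsaturation = (number of rings) + (number of π bonds).
Ring closures in the SMILES: 0.
π bonds: 3 double bonds (each 1 DoU), 1 triple bond (each 2 DoU) → 5 DoU from unsaturation.
Total DoU = 0 + 5 = 5.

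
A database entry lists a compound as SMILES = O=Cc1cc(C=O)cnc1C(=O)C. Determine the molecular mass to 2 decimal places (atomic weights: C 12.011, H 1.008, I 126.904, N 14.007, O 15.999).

First, the molecular formula is C9H7NO3 (counting implicit H from valence).
  C: 9 × 12.011 = 108.099
  H: 7 × 1.008 = 7.056
  N: 1 × 14.007 = 14.007
  O: 3 × 15.999 = 47.997
Sum: 9×12.011 + 7×1.008 + 1×14.007 + 3×15.999 = 177.159 → 177.16 g/mol.

177.16 g/mol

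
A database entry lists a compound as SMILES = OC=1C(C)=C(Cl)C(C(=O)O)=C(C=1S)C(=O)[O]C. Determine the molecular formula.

Walk through each heavy atom and fill implicit hydrogens from standard valence (C 4, N 3, O 2, S 2, halogen 1):
  atom 1: O, bond orders sum to 1 (valence 2) → 1 H
  atom 2: C, bond orders sum to 4 (valence 4) → 0 H
  atom 3: C, bond orders sum to 4 (valence 4) → 0 H
  atom 4: C, bond orders sum to 1 (valence 4) → 3 H
  atom 5: C, bond orders sum to 4 (valence 4) → 0 H
  atom 6: Cl (halogen, monovalent) → 0 H
  atom 7: C, bond orders sum to 4 (valence 4) → 0 H
  atom 8: C, bond orders sum to 4 (valence 4) → 0 H
  atom 9: O, bond orders sum to 2 (valence 2) → 0 H
  atom 10: O, bond orders sum to 1 (valence 2) → 1 H
  atom 11: C, bond orders sum to 4 (valence 4) → 0 H
  atom 12: C, bond orders sum to 4 (valence 4) → 0 H
  atom 13: S, bond orders sum to 1 (valence 2) → 1 H
  atom 14: C, bond orders sum to 4 (valence 4) → 0 H
  atom 15: O, bond orders sum to 2 (valence 2) → 0 H
  atom 16: O with explicit H count 0
  atom 17: C, bond orders sum to 1 (valence 4) → 3 H
Totals → C:10, H:9, Cl:1, O:5, S:1.
In Hill order: C10H9ClO5S.

C10H9ClO5S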